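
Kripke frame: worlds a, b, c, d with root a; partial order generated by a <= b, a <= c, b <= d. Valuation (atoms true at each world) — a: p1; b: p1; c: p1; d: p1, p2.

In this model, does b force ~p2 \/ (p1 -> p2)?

b ||-/- ~p2 \/ (p1 -> p2): neither disjunct is forced at b.
b ||-/- ~p2 since d is accessible from b and d ||- p2.

No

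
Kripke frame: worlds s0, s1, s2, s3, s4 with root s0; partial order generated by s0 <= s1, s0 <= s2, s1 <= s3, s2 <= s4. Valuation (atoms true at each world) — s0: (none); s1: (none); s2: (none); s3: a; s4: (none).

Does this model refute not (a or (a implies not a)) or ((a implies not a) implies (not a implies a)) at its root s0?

s0 does not force not (a or (a implies not a)) or ((a implies not a) implies (not a implies a)): neither disjunct is forced at s0.
s0 does not force not (a or (a implies not a)) since s2 is accessible from s0 and s2 forces a or (a implies not a).
s2 forces a or (a implies not a) via the disjunct a implies not a.
So the root s0 does not force not (a or (a implies not a)) or ((a implies not a) implies (not a implies a)); the model is a countermodel.

Yes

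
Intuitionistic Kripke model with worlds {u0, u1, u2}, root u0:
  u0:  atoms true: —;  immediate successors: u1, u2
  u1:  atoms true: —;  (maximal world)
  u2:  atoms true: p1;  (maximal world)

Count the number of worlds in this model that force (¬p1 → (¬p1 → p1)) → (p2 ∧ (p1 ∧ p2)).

u0: does not force it — u0 ⊮ (¬p1 → (¬p1 → p1)) → (p2 ∧ (p1 ∧ p2)): at the accessible world u2, u2 ⊩ ¬p1 → (¬p1 → p1) but u2 ⊮ p2 ∧ (p1 ∧ p2).
u1: forces it.
u2: does not force it.
Worlds forcing the formula: {u1}.

1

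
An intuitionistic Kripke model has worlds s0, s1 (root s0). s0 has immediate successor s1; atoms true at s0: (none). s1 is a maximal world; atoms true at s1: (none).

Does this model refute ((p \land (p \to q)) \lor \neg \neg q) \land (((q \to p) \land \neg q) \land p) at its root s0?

s0 \nVdash ((p \land (p \to q)) \lor \neg \neg q) \land (((q \to p) \land \neg q) \land p) since s0 fails (p \land (p \to q)) \lor \neg \neg q.
So the root s0 does not force ((p \land (p \to q)) \lor \neg \neg q) \land (((q \to p) \land \neg q) \land p); the model is a countermodel.

Yes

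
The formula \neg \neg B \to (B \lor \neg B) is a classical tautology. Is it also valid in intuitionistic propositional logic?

This is a variant of double-negation elimination (deriving excluded middle from double negation), which is not intuitionistically valid.
A Kripke countermodel: worlds a, b; order generated by a \le b; atoms true at each world — a:{}; b:{B}.
a \nVdash \neg \neg B \to (B \lor \neg B): already at a itself, a \Vdash \neg \neg B but a \nVdash B \lor \neg B.
a \nVdash B \lor \neg B: neither disjunct is forced at a.
a lacks atom B, so a \nVdash B.
So the root a does not force the formula.

No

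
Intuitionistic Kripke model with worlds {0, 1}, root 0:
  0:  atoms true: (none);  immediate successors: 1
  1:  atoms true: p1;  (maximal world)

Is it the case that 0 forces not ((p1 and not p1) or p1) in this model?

0 does not force not ((p1 and not p1) or p1) since 1 is accessible from 0 and 1 forces (p1 and not p1) or p1.
1 forces (p1 and not p1) or p1 via the disjunct p1.

No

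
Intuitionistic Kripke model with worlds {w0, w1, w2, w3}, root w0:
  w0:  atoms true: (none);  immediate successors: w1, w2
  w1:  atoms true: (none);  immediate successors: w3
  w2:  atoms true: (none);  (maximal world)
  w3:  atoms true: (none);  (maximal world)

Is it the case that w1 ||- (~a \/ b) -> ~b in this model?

w1 ||- (~a \/ b) -> ~b: every world accessible from w1 that forces ~a \/ b (namely w1, w3) also forces ~b.

Yes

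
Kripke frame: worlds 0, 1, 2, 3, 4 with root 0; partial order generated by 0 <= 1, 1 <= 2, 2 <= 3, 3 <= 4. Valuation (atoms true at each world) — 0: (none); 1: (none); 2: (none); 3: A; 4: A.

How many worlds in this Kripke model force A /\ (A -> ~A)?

0

0: does not force it — 0 ||-/- A /\ (A -> ~A) since 0 fails A.
1: does not force it.
2: does not force it.
3: does not force it.
4: does not force it.
Worlds forcing the formula: { }.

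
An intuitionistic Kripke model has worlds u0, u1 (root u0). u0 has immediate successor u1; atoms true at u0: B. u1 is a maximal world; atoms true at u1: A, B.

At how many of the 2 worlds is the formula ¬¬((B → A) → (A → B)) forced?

u0: forces it.
u1: forces it.
Worlds forcing the formula: {u0, u1}.

2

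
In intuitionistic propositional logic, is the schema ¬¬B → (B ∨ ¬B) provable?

No

This is a variant of double-negation elimination (deriving excluded middle from double negation), which is not intuitionistically valid.
A Kripke countermodel: worlds w0, w1; order generated by w0 ≤ w1; atoms true at each world — w0:{}; w1:{B}.
w0 ⊮ ¬¬B → (B ∨ ¬B): already at w0 itself, w0 ⊩ ¬¬B but w0 ⊮ B ∨ ¬B.
w0 ⊮ B ∨ ¬B: neither disjunct is forced at w0.
w0 lacks atom B, so w0 ⊮ B.
So the root w0 does not force the formula.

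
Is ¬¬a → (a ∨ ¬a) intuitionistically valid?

No

This is a variant of double-negation elimination (deriving excluded middle from double negation), which is not intuitionistically valid.
A Kripke countermodel: worlds s0, s1; order generated by s0 ≤ s1; atoms true at each world — s0:{}; s1:{a}.
s0 ⊮ ¬¬a → (a ∨ ¬a): already at s0 itself, s0 ⊩ ¬¬a but s0 ⊮ a ∨ ¬a.
s0 ⊮ a ∨ ¬a: neither disjunct is forced at s0.
s0 lacks atom a, so s0 ⊮ a.
So the root s0 does not force the formula.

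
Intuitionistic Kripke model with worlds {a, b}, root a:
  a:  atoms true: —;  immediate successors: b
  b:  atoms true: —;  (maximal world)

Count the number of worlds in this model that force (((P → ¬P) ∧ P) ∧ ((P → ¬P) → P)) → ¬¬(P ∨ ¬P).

2

a: forces it.
b: forces it.
Worlds forcing the formula: {a, b}.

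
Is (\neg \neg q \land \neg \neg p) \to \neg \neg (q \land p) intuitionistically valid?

This is the distribution of double negation over conjunction, which is intuitionistically derivable.
Assume \neg \neg q, \neg \neg p, and \neg (q \land p). From q we'd get \neg p (since q \land p is refuted), contradicting \neg \neg p; so \neg q, contradicting \neg \neg q.

Yes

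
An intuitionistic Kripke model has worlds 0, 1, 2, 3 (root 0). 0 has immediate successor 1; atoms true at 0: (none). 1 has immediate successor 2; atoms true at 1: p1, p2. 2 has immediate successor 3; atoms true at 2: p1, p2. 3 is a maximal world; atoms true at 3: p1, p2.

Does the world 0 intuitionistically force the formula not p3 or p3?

Yes

0 forces not p3 or p3 via the disjunct not p3.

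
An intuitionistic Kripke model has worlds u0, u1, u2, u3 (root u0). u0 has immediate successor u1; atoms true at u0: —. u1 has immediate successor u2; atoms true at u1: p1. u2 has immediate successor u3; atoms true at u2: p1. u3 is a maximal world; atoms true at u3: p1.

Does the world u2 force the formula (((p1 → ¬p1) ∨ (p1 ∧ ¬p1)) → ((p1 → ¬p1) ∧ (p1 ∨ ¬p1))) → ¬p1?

No

u2 ⊮ (((p1 → ¬p1) ∨ (p1 ∧ ¬p1)) → ((p1 → ¬p1) ∧ (p1 ∨ ¬p1))) → ¬p1: already at u2 itself, u2 ⊩ ((p1 → ¬p1) ∨ (p1 ∧ ¬p1)) → ((p1 → ¬p1) ∧ (p1 ∨ ¬p1)) but u2 ⊮ ¬p1.
u2 ⊮ ¬p1 since u2 is accessible from u2 and u2 ⊩ p1.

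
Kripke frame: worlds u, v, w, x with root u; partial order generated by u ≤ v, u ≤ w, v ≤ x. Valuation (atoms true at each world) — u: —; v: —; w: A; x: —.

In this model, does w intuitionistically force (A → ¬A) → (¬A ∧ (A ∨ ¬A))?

w ⊩ (A → ¬A) → (¬A ∧ (A ∨ ¬A)) vacuously: no world accessible from w forces the antecedent A → ¬A.

Yes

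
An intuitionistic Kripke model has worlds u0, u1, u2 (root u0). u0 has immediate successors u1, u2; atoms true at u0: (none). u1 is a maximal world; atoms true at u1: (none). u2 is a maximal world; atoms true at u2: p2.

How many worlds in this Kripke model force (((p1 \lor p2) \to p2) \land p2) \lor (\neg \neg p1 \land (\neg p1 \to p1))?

u0: does not force it — u0 \nVdash (((p1 \lor p2) \to p2) \land p2) \lor (\neg \neg p1 \land (\neg p1 \to p1)): neither disjunct is forced at u0.
u1: does not force it — u1 \nVdash (((p1 \lor p2) \to p2) \land p2) \lor (\neg \neg p1 \land (\neg p1 \to p1)): neither disjunct is forced at u1.
u2: forces it.
Worlds forcing the formula: {u2}.

1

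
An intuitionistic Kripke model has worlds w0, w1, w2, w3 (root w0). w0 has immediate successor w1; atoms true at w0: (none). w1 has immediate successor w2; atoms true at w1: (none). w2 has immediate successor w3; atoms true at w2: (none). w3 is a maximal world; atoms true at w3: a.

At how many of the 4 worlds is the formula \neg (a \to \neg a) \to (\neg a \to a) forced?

w0: forces it.
w1: forces it.
w2: forces it.
w3: forces it.
Worlds forcing the formula: {w0, w1, w2, w3}.

4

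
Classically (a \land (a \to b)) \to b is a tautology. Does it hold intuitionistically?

Yes

This is modus ponens in implicational form, which is intuitionistically derivable.
If a world forces a and a \to b, then applying the implication at that world (which is accessible from itself) gives b.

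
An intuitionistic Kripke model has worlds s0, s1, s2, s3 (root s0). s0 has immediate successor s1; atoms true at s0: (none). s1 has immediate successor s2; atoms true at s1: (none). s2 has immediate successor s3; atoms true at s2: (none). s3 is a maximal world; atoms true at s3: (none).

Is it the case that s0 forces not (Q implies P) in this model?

s0 does not force not (Q implies P) since s0 is accessible from s0 and s0 forces Q implies P.
s0 forces Q implies P vacuously: no world accessible from s0 forces the antecedent Q.

No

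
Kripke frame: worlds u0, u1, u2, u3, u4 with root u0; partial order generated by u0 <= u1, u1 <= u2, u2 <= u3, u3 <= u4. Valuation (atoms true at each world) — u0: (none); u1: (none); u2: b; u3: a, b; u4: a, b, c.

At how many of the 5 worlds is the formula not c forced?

u0: does not force it — u0 does not force not c since u4 is accessible from u0 and u4 forces c.
u1: does not force it — u1 does not force not c since u4 is accessible from u1 and u4 forces c.
u2: does not force it.
u3: does not force it.
u4: does not force it.
Worlds forcing the formula: { }.

0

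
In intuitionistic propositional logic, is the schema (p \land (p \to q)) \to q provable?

This is modus ponens in implicational form, which is intuitionistically derivable.
If a world forces p and p \to q, then applying the implication at that world (which is accessible from itself) gives q.

Yes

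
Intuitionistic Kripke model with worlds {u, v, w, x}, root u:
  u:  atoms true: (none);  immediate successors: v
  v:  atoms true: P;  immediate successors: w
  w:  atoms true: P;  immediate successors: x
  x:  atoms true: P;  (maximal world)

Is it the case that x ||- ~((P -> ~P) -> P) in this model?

No

x ||-/- ~((P -> ~P) -> P) since x is accessible from x and x ||- (P -> ~P) -> P.
x ||- (P -> ~P) -> P vacuously: no world accessible from x forces the antecedent P -> ~P.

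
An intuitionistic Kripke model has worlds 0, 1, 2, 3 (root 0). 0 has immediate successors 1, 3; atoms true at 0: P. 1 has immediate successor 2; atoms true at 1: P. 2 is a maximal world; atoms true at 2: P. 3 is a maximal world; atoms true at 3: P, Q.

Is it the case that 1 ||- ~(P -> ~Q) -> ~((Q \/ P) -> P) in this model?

Yes

1 ||- ~(P -> ~Q) -> ~((Q \/ P) -> P) vacuously: no world accessible from 1 forces the antecedent ~(P -> ~Q).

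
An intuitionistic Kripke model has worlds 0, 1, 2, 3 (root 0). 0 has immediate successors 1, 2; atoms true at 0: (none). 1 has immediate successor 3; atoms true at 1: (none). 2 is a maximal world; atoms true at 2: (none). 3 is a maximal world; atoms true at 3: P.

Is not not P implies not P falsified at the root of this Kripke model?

Yes

0 does not force not not P implies not P: at the accessible world 1, 1 forces not not P but 1 does not force not P.
1 does not force not P since 3 is accessible from 1 and 3 forces P.
So the root 0 does not force not not P implies not P; the model is a countermodel.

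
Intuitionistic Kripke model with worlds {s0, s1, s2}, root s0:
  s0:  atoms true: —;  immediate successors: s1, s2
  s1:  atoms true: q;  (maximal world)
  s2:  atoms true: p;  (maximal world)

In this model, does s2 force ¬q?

s2 ⊩ ¬q: no world accessible from s2 forces q.

Yes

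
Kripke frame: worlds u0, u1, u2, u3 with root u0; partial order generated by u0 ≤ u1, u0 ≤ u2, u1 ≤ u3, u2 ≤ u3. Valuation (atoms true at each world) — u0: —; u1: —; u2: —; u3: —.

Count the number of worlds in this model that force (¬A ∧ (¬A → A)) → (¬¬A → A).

4

u0: forces it.
u1: forces it.
u2: forces it.
u3: forces it.
Worlds forcing the formula: {u0, u1, u2, u3}.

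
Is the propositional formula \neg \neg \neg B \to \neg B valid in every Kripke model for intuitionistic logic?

This is triple-negation reduction, which is intuitionistically derivable.
Assume \neg \neg \neg B and suppose B. Then \neg \neg B (double-negation introduction), contradicting \neg \neg \neg B. So \neg B.

Yes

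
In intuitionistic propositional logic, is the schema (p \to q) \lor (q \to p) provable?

No

This is the Gödel–Dummett linearity axiom, which is not intuitionistically valid.
A Kripke countermodel: worlds s0, s1, s2; order generated by s0 \le s1, s0 \le s2; atoms true at each world — s0:{}; s1:{p}; s2:{q}.
s0 \nVdash (p \to q) \lor (q \to p): neither disjunct is forced at s0.
s0 \nVdash p \to q: at the accessible world s1, s1 \Vdash p but s1 \nVdash q.
s1 lacks atom q, so s1 \nVdash q.
So the root s0 does not force the formula.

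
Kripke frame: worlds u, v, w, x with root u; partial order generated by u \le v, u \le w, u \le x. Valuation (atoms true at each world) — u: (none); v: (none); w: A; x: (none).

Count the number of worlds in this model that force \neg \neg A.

1

u: does not force it — u \nVdash \neg \neg A since v is accessible from u and v \Vdash \neg A.
v: does not force it — v \nVdash \neg \neg A since v is accessible from v and v \Vdash \neg A.
w: forces it.
x: does not force it — x \nVdash \neg \neg A since x is accessible from x and x \Vdash \neg A.
Worlds forcing the formula: {w}.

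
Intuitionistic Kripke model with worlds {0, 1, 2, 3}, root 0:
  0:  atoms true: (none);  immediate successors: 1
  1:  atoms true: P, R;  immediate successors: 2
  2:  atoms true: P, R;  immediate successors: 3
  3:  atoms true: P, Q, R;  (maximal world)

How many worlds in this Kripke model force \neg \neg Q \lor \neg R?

4

0: forces it.
1: forces it.
2: forces it.
3: forces it.
Worlds forcing the formula: {0, 1, 2, 3}.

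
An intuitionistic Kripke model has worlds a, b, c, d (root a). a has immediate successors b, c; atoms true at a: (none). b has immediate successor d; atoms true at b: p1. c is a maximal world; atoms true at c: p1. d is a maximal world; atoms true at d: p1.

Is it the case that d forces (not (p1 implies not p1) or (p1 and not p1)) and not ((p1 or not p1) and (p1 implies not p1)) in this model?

Yes

d forces (not (p1 implies not p1) or (p1 and not p1)) and not ((p1 or not p1) and (p1 implies not p1)) since d forces both conjuncts.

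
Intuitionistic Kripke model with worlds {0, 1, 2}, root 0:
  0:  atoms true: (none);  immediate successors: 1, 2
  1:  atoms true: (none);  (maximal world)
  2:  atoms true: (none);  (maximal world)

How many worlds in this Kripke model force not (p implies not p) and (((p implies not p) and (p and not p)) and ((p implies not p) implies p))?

0: does not force it — 0 does not force not (p implies not p) and (((p implies not p) and (p and not p)) and ((p implies not p) implies p)) since 0 fails not (p implies not p).
1: does not force it — 1 does not force not (p implies not p) and (((p implies not p) and (p and not p)) and ((p implies not p) implies p)) since 1 fails not (p implies not p).
2: does not force it — 2 does not force not (p implies not p) and (((p implies not p) and (p and not p)) and ((p implies not p) implies p)) since 2 fails not (p implies not p).
Worlds forcing the formula: { }.

0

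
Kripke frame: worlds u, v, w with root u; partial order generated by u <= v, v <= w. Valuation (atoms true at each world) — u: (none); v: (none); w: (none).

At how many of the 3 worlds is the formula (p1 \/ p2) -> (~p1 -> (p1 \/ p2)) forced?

u: forces it.
v: forces it.
w: forces it.
Worlds forcing the formula: {u, v, w}.

3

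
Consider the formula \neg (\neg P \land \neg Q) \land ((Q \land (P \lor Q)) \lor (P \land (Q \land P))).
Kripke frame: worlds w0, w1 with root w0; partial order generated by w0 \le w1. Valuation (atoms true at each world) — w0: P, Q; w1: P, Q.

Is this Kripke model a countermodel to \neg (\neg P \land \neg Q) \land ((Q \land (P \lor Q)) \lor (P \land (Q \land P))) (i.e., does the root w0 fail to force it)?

No

w0 \Vdash \neg (\neg P \land \neg Q) \land ((Q \land (P \lor Q)) \lor (P \land (Q \land P))) since w0 forces both conjuncts.
So the root w0 forces \neg (\neg P \land \neg Q) \land ((Q \land (P \lor Q)) \lor (P \land (Q \land P))); the model is not a countermodel.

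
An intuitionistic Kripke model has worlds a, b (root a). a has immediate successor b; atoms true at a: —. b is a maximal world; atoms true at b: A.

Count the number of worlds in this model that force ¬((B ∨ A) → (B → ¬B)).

0

a: does not force it — a ⊮ ¬((B ∨ A) → (B → ¬B)) since a is accessible from a and a ⊩ (B ∨ A) → (B → ¬B).
b: does not force it — b ⊮ ¬((B ∨ A) → (B → ¬B)) since b is accessible from b and b ⊩ (B ∨ A) → (B → ¬B).
Worlds forcing the formula: { }.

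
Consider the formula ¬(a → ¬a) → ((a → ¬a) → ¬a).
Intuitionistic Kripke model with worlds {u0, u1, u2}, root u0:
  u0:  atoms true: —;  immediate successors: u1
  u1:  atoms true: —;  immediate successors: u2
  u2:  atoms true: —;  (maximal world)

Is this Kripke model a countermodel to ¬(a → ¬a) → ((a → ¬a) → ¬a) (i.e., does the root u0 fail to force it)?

No

u0 ⊩ ¬(a → ¬a) → ((a → ¬a) → ¬a) vacuously: no world accessible from u0 forces the antecedent ¬(a → ¬a).
So the root u0 forces ¬(a → ¬a) → ((a → ¬a) → ¬a); the model is not a countermodel.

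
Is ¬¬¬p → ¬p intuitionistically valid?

This is triple-negation reduction, which is intuitionistically derivable.
Assume ¬¬¬p and suppose p. Then ¬¬p (double-negation introduction), contradicting ¬¬¬p. So ¬p.

Yes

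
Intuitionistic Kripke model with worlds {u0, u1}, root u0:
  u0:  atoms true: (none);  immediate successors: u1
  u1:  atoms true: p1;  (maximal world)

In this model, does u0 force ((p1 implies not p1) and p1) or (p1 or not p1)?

u0 does not force ((p1 implies not p1) and p1) or (p1 or not p1): neither disjunct is forced at u0.
u0 does not force (p1 implies not p1) and p1 since u0 fails p1 implies not p1.

No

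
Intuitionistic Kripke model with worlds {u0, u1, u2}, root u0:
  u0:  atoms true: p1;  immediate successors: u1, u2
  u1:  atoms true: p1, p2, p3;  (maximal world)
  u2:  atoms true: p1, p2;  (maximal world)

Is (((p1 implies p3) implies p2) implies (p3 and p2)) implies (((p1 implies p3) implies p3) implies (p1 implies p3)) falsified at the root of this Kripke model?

u0 forces (((p1 implies p3) implies p2) implies (p3 and p2)) implies (((p1 implies p3) implies p3) implies (p1 implies p3)): every world accessible from u0 that forces ((p1 implies p3) implies p2) implies (p3 and p2) (namely u1) also forces ((p1 implies p3) implies p3) implies (p1 implies p3).
So the root u0 forces (((p1 implies p3) implies p2) implies (p3 and p2)) implies (((p1 implies p3) implies p3) implies (p1 implies p3)); the model is not a countermodel.

No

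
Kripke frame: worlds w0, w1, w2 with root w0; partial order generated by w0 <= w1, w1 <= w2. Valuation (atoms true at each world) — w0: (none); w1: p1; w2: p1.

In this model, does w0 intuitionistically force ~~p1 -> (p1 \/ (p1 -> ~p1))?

w0 ||-/- ~~p1 -> (p1 \/ (p1 -> ~p1)): already at w0 itself, w0 ||- ~~p1 but w0 ||-/- p1 \/ (p1 -> ~p1).
w0 ||-/- p1 \/ (p1 -> ~p1): neither disjunct is forced at w0.
w0 lacks atom p1, so w0 ||-/- p1.

No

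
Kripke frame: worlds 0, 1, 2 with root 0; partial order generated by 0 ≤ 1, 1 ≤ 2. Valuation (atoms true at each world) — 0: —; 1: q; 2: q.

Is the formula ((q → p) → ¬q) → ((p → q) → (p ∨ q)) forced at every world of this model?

Not every world: 0 ⊮ ((q → p) → ¬q) → ((p → q) → (p ∨ q)).
0 ⊮ ((q → p) → ¬q) → ((p → q) → (p ∨ q)): already at 0 itself, 0 ⊩ (q → p) → ¬q but 0 ⊮ (p → q) → (p ∨ q).
0 ⊮ (p → q) → (p ∨ q): already at 0 itself, 0 ⊩ p → q but 0 ⊮ p ∨ q.

No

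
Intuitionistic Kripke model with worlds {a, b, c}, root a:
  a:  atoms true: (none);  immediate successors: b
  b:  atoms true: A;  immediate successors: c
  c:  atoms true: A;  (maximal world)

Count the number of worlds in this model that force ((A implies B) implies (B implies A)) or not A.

a: forces it.
b: forces it.
c: forces it.
Worlds forcing the formula: {a, b, c}.

3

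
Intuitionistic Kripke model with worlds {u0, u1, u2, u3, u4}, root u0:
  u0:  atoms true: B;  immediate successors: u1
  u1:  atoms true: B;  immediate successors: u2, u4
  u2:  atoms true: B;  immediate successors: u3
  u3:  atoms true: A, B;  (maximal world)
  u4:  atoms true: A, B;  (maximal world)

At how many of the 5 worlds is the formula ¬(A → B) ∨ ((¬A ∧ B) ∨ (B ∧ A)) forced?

u0: does not force it — u0 ⊮ ¬(A → B) ∨ ((¬A ∧ B) ∨ (B ∧ A)): neither disjunct is forced at u0.
u1: does not force it — u1 ⊮ ¬(A → B) ∨ ((¬A ∧ B) ∨ (B ∧ A)): neither disjunct is forced at u1.
u2: does not force it — u2 ⊮ ¬(A → B) ∨ ((¬A ∧ B) ∨ (B ∧ A)): neither disjunct is forced at u2.
u3: forces it.
u4: forces it.
Worlds forcing the formula: {u3, u4}.

2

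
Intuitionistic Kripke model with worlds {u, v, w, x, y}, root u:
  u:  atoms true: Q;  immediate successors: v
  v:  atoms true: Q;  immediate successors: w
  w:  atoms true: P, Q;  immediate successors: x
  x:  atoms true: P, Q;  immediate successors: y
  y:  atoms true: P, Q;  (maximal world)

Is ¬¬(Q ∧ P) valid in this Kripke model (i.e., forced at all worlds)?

Yes

u ⊩ ¬¬(Q ∧ P): no world accessible from u forces ¬(Q ∧ P).
Since the root u forces ¬¬(Q ∧ P) and forcing is persistent (monotone upward), every world forces it.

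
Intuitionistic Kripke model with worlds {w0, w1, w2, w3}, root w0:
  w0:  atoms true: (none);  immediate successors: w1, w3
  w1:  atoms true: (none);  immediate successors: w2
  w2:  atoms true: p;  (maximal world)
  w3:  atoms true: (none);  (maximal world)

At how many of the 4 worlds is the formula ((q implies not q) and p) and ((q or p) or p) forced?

w0: does not force it — w0 does not force ((q implies not q) and p) and ((q or p) or p) since w0 fails (q implies not q) and p.
w1: does not force it.
w2: forces it.
w3: does not force it.
Worlds forcing the formula: {w2}.

1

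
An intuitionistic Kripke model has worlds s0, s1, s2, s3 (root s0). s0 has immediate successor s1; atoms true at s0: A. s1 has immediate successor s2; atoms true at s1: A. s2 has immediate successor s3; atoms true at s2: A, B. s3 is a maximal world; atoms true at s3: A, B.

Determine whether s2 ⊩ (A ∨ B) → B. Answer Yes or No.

Yes

s2 ⊩ (A ∨ B) → B: every world accessible from s2 that forces A ∨ B (namely s2, s3) also forces B.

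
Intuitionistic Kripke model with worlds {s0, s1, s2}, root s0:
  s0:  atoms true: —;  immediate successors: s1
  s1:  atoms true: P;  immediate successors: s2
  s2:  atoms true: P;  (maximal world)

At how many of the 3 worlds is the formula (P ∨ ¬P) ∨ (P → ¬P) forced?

s0: does not force it — s0 ⊮ (P ∨ ¬P) ∨ (P → ¬P): neither disjunct is forced at s0.
s1: forces it.
s2: forces it.
Worlds forcing the formula: {s1, s2}.

2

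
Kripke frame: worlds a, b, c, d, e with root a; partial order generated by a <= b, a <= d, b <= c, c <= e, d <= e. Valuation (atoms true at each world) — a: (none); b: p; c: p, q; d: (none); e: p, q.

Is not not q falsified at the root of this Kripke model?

a forces not not q: no world accessible from a forces not q.
So the root a forces not not q; the model is not a countermodel.

No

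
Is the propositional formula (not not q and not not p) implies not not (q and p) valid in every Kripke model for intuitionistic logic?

Yes

This is the distribution of double negation over conjunction, which is intuitionistically derivable.
Assume not not q, not not p, and not (q and p). From q we'd get not p (since q and p is refuted), contradicting not not p; so not q, contradicting not not q.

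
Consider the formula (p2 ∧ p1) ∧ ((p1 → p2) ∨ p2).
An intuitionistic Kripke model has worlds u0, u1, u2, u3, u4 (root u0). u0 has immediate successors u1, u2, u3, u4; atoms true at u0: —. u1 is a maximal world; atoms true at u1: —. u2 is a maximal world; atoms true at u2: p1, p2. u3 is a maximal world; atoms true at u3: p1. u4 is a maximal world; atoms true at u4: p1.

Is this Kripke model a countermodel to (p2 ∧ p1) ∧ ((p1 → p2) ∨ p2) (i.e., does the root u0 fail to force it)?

Yes

u0 ⊮ (p2 ∧ p1) ∧ ((p1 → p2) ∨ p2) since u0 fails p2 ∧ p1.
So the root u0 does not force (p2 ∧ p1) ∧ ((p1 → p2) ∨ p2); the model is a countermodel.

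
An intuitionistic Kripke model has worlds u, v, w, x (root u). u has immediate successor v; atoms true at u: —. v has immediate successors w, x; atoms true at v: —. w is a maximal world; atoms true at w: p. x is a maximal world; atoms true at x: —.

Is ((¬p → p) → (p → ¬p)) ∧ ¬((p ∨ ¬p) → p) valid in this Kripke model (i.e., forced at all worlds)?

No

Not every world: u ⊮ ((¬p → p) → (p → ¬p)) ∧ ¬((p ∨ ¬p) → p).
u ⊮ ((¬p → p) → (p → ¬p)) ∧ ¬((p ∨ ¬p) → p) since u fails (¬p → p) → (p → ¬p).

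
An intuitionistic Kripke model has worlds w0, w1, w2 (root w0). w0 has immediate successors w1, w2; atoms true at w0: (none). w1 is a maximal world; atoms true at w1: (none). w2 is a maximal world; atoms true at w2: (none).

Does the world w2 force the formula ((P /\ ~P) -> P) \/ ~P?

w2 ||- ((P /\ ~P) -> P) \/ ~P via the disjunct (P /\ ~P) -> P.

Yes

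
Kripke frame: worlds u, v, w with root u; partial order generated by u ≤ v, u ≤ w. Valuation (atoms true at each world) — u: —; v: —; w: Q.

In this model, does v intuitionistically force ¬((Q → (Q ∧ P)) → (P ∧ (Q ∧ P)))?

v ⊩ ¬((Q → (Q ∧ P)) → (P ∧ (Q ∧ P))): no world accessible from v forces (Q → (Q ∧ P)) → (P ∧ (Q ∧ P)).

Yes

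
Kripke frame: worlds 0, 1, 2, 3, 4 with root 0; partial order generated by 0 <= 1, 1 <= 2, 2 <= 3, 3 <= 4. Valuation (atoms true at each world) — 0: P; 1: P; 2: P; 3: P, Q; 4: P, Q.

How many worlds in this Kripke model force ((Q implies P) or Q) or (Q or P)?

5

0: forces it.
1: forces it.
2: forces it.
3: forces it.
4: forces it.
Worlds forcing the formula: {0, 1, 2, 3, 4}.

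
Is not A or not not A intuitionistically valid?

This is the weak law of excluded middle, which is not intuitionistically valid.
A Kripke countermodel: worlds u0, u1, u2; order generated by u0 <= u1, u0 <= u2; atoms true at each world — u0:{}; u1:{A}; u2:{}.
u0 does not force not A or not not A: neither disjunct is forced at u0.
u0 does not force not A since u1 is accessible from u0 and u1 forces A.
So the root u0 does not force the formula.

No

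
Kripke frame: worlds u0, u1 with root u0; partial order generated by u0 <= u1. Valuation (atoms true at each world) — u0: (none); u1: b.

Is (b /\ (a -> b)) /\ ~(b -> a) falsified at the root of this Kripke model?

Yes

u0 ||-/- (b /\ (a -> b)) /\ ~(b -> a) since u0 fails b /\ (a -> b).
So the root u0 does not force (b /\ (a -> b)) /\ ~(b -> a); the model is a countermodel.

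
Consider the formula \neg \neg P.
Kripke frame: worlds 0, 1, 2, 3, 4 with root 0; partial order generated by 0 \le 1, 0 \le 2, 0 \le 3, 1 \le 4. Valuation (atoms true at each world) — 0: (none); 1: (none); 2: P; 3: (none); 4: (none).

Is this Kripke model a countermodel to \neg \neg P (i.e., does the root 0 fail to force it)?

Yes

0 \nVdash \neg \neg P since 1 is accessible from 0 and 1 \Vdash \neg P.
1 \Vdash \neg P: no world accessible from 1 forces P.
So the root 0 does not force \neg \neg P; the model is a countermodel.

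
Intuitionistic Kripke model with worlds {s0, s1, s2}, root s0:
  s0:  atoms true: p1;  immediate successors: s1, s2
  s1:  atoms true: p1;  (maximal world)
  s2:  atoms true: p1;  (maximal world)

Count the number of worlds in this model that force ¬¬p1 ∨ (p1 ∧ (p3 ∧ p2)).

3

s0: forces it.
s1: forces it.
s2: forces it.
Worlds forcing the formula: {s0, s1, s2}.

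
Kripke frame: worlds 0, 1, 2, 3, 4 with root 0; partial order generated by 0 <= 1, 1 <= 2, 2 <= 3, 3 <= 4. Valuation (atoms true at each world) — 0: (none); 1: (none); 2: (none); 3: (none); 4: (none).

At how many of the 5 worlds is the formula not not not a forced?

0: forces it.
1: forces it.
2: forces it.
3: forces it.
4: forces it.
Worlds forcing the formula: {0, 1, 2, 3, 4}.

5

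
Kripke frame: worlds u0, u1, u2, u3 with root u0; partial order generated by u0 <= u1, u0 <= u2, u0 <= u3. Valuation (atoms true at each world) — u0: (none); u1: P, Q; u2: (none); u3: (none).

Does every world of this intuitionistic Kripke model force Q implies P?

u0 forces Q implies P: every world accessible from u0 that forces Q (namely u1) also forces P.
Since the root u0 forces Q implies P and forcing is persistent (monotone upward), every world forces it.

Yes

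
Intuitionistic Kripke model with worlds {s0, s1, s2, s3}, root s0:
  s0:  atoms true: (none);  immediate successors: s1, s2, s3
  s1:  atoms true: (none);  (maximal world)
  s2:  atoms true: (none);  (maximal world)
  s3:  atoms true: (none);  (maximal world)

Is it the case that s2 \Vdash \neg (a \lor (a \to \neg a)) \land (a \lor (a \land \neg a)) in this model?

No

s2 \nVdash \neg (a \lor (a \to \neg a)) \land (a \lor (a \land \neg a)) since s2 fails \neg (a \lor (a \to \neg a)).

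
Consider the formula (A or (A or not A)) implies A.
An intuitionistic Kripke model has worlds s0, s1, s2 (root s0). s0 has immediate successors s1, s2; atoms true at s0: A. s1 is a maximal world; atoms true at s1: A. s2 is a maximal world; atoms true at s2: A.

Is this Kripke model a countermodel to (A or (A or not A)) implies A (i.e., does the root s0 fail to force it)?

s0 forces (A or (A or not A)) implies A: every world accessible from s0 that forces A or (A or not A) (namely s0, s1, s2) also forces A.
So the root s0 forces (A or (A or not A)) implies A; the model is not a countermodel.

No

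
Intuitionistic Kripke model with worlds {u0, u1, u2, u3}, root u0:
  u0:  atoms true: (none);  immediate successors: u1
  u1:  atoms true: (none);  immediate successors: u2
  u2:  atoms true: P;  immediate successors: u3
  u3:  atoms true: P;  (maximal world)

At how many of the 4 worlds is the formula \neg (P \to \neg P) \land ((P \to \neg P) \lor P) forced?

2

u0: does not force it — u0 \nVdash \neg (P \to \neg P) \land ((P \to \neg P) \lor P) since u0 fails (P \to \neg P) \lor P.
u1: does not force it.
u2: forces it.
u3: forces it.
Worlds forcing the formula: {u2, u3}.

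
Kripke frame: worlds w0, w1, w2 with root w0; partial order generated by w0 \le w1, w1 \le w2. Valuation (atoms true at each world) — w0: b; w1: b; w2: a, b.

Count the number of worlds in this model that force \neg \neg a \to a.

1

w0: does not force it — w0 \nVdash \neg \neg a \to a: already at w0 itself, w0 \Vdash \neg \neg a but w0 \nVdash a.
w1: does not force it — w1 \nVdash \neg \neg a \to a: already at w1 itself, w1 \Vdash \neg \neg a but w1 \nVdash a.
w2: forces it.
Worlds forcing the formula: {w2}.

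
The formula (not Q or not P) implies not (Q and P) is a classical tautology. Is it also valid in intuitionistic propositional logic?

Yes

This is a constructively valid De Morgan direction (disjunction of negations to negated conjunction), which is intuitionistically derivable.
If not Q holds at a world then no accessible world forces Q, hence none forces Q and P; likewise for not P.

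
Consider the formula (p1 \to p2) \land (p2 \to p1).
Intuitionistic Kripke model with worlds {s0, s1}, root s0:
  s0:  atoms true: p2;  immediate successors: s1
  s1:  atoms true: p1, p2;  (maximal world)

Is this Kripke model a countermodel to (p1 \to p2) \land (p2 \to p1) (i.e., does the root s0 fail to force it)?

Yes

s0 \nVdash (p1 \to p2) \land (p2 \to p1) since s0 fails p2 \to p1.
So the root s0 does not force (p1 \to p2) \land (p2 \to p1); the model is a countermodel.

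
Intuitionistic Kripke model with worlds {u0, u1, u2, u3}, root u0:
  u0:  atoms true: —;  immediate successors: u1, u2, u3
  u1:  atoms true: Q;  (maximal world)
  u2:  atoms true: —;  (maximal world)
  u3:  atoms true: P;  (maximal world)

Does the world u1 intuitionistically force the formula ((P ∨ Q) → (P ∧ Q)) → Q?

u1 ⊩ ((P ∨ Q) → (P ∧ Q)) → Q vacuously: no world accessible from u1 forces the antecedent (P ∨ Q) → (P ∧ Q).

Yes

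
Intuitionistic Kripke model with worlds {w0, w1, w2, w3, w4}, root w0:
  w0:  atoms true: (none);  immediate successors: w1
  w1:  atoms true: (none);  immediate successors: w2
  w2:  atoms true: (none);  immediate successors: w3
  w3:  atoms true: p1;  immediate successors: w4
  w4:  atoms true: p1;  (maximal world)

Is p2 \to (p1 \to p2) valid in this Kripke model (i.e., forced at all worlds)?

Yes

w0 \Vdash p2 \to (p1 \to p2) vacuously: no world accessible from w0 forces the antecedent p2.
Since the root w0 forces p2 \to (p1 \to p2) and forcing is persistent (monotone upward), every world forces it.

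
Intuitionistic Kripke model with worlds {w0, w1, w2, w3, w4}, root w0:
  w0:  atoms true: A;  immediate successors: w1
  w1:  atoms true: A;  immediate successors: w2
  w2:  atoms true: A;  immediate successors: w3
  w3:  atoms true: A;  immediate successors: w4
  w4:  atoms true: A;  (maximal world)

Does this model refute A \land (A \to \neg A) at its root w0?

Yes

w0 \nVdash A \land (A \to \neg A) since w0 fails A \to \neg A.
So the root w0 does not force A \land (A \to \neg A); the model is a countermodel.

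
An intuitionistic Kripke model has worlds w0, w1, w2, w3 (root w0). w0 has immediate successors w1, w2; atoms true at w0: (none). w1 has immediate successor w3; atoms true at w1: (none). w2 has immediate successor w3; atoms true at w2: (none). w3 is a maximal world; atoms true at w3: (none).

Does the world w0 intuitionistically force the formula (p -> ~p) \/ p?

w0 ||- (p -> ~p) \/ p via the disjunct p -> ~p.

Yes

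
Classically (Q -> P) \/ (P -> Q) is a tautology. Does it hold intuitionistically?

This is the Gödel–Dummett linearity axiom, which is not intuitionistically valid.
A Kripke countermodel: worlds w0, w1, w2; order generated by w0 <= w1, w0 <= w2; atoms true at each world — w0:{}; w1:{Q}; w2:{P}.
w0 ||-/- (Q -> P) \/ (P -> Q): neither disjunct is forced at w0.
w0 ||-/- Q -> P: at the accessible world w1, w1 ||- Q but w1 ||-/- P.
w1 lacks atom P, so w1 ||-/- P.
So the root w0 does not force the formula.

No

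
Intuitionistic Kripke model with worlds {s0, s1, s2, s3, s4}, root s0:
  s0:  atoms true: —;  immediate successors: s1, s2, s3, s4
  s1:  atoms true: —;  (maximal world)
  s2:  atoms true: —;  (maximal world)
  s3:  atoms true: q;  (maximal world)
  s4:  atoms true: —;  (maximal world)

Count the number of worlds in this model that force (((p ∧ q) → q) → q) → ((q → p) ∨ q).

5

s0: forces it.
s1: forces it.
s2: forces it.
s3: forces it.
s4: forces it.
Worlds forcing the formula: {s0, s1, s2, s3, s4}.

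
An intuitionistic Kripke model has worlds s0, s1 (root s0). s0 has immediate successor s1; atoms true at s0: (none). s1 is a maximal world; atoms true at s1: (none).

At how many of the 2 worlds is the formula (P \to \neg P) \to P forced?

0

s0: does not force it — s0 \nVdash (P \to \neg P) \to P: already at s0 itself, s0 \Vdash P \to \neg P but s0 \nVdash P.
s1: does not force it — s1 \nVdash (P \to \neg P) \to P: already at s1 itself, s1 \Vdash P \to \neg P but s1 \nVdash P.
Worlds forcing the formula: { }.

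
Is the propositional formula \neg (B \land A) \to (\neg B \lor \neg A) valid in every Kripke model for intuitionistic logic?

This is the constructively invalid direction of De Morgan's law for conjunction, which is not intuitionistically valid.
A Kripke countermodel: worlds 0, 1, 2; order generated by 0 \le 1, 0 \le 2; atoms true at each world — 0:{}; 1:{B}; 2:{A}.
0 \nVdash \neg (B \land A) \to (\neg B \lor \neg A): already at 0 itself, 0 \Vdash \neg (B \land A) but 0 \nVdash \neg B \lor \neg A.
0 \nVdash \neg B \lor \neg A: neither disjunct is forced at 0.
0 \nVdash \neg B since 1 is accessible from 0 and 1 \Vdash B.
So the root 0 does not force the formula.

No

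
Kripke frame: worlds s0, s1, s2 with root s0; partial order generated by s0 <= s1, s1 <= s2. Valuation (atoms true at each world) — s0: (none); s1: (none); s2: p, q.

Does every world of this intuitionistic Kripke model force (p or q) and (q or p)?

No

Not every world: s0 does not force (p or q) and (q or p).
s0 does not force (p or q) and (q or p) since s0 fails p or q.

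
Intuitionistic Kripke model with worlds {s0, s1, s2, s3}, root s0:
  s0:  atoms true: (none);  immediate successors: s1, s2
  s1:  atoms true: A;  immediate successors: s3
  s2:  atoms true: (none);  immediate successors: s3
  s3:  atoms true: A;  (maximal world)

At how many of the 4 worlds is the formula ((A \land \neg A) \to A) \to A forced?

s0: does not force it — s0 \nVdash ((A \land \neg A) \to A) \to A: already at s0 itself, s0 \Vdash (A \land \neg A) \to A but s0 \nVdash A.
s1: forces it.
s2: does not force it — s2 \nVdash ((A \land \neg A) \to A) \to A: already at s2 itself, s2 \Vdash (A \land \neg A) \to A but s2 \nVdash A.
s3: forces it.
Worlds forcing the formula: {s1, s3}.

2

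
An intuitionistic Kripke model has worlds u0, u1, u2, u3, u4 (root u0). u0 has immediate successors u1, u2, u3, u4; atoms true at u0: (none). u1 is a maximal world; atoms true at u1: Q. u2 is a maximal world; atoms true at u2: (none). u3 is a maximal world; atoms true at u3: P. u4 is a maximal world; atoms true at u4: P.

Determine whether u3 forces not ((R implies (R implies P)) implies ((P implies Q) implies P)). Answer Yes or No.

u3 does not force not ((R implies (R implies P)) implies ((P implies Q) implies P)) since u3 is accessible from u3 and u3 forces (R implies (R implies P)) implies ((P implies Q) implies P).
u3 forces (R implies (R implies P)) implies ((P implies Q) implies P): every world accessible from u3 that forces R implies (R implies P) (namely u3) also forces (P implies Q) implies P.

No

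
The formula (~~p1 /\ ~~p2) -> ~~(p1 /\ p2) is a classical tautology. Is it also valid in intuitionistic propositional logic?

This is the distribution of double negation over conjunction, which is intuitionistically derivable.
Assume ~~p1, ~~p2, and ~(p1 /\ p2). From p1 we'd get ~p2 (since p1 /\ p2 is refuted), contradicting ~~p2; so ~p1, contradicting ~~p1.

Yes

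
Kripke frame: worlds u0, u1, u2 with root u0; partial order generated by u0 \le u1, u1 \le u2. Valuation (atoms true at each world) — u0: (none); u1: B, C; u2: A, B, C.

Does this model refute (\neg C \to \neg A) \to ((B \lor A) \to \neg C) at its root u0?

Yes

u0 \nVdash (\neg C \to \neg A) \to ((B \lor A) \to \neg C): already at u0 itself, u0 \Vdash \neg C \to \neg A but u0 \nVdash (B \lor A) \to \neg C.
u0 \nVdash (B \lor A) \to \neg C: at the accessible world u1, u1 \Vdash B \lor A but u1 \nVdash \neg C.
u1 \nVdash \neg C since u1 is accessible from u1 and u1 \Vdash C.
So the root u0 does not force (\neg C \to \neg A) \to ((B \lor A) \to \neg C); the model is a countermodel.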